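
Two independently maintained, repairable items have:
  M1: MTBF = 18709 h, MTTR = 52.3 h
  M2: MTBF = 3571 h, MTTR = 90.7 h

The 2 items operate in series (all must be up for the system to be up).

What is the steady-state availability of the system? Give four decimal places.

A(M1) = MTBF/(MTBF+MTTR) = 18709/(18709+52.3) = 0.997212
A(M2) = MTBF/(MTBF+MTTR) = 3571/(3571+90.7) = 0.975230
Series availability: 0.997212 × 0.975230 = 0.9725

0.9725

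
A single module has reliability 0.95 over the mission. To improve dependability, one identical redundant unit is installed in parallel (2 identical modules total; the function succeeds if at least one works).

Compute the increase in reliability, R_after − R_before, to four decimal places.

R_before = 0.95
R_after = 1 − (1 − 0.95)^2 = 0.9975
ΔR = 0.9975 − 0.95 = 0.0475

0.0475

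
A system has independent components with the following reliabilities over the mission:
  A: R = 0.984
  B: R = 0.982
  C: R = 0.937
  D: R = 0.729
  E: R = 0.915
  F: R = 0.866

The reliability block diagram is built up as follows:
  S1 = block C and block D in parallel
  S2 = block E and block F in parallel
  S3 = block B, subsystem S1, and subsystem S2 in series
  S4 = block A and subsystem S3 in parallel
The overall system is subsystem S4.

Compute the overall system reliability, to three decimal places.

0.999

Parallel (C and D): 1 − (1 − 0.93700)(1 − 0.72900) = 0.98293
Parallel (E and F): 1 − (1 − 0.91500)(1 − 0.86600) = 0.98861
Series (B, [0.98293], and [0.98861]): 0.98200 × 0.98293 × 0.98861 = 0.95424
Parallel (A and [0.95424]): 1 − (1 − 0.98400)(1 − 0.95424) = 0.999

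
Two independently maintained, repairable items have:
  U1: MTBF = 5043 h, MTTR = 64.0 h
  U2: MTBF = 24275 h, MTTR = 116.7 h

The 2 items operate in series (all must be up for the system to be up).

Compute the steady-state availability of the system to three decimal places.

A(U1) = MTBF/(MTBF+MTTR) = 5043/(5043+64.0) = 0.987468
A(U2) = MTBF/(MTBF+MTTR) = 24275/(24275+116.7) = 0.995216
Series availability: 0.987468 × 0.995216 = 0.983

0.983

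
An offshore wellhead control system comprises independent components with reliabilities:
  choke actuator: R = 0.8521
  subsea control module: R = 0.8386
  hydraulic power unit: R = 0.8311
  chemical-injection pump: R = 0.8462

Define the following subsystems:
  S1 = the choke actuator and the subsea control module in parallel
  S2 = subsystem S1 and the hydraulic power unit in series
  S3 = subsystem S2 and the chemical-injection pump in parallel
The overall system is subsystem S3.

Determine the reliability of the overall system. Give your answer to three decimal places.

0.971

Parallel (choke actuator and subsea control module): 1 − (1 − 0.85210)(1 − 0.83860) = 0.97613
Series ([0.97613] and hydraulic power unit): 0.97613 × 0.83110 = 0.81126
Parallel ([0.81126] and chemical-injection pump): 1 − (1 − 0.81126)(1 − 0.84620) = 0.971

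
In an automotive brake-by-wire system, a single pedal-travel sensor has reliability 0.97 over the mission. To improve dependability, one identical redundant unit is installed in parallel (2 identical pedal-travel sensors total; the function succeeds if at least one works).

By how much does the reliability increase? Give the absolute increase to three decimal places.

0.029

R_before = 0.97
R_after = 1 − (1 − 0.97)^2 = 0.999
ΔR = 0.999 − 0.97 = 0.029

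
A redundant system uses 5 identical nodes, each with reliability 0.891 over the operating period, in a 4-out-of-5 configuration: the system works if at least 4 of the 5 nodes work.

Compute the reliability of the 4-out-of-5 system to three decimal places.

R = Σ_{i=4}^{5} C(5,i) p^i (1−p)^{5−i} with p = 0.891
C(5,4)·0.891^4·0.109^1 = 0.34348
C(5,5)·0.891^5·0.109^0 = 0.56155
Sum = 0.905

0.905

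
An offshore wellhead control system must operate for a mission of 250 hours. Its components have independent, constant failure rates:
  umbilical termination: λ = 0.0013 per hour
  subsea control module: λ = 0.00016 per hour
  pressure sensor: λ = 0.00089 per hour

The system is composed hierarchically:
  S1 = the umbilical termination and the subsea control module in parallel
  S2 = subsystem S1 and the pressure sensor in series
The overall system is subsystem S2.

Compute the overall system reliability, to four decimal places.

R(umbilical termination) = exp(−0.0013 × 250) = 0.722527
R(subsea control module) = exp(−0.00016 × 250) = 0.960789
R(pressure sensor) = exp(−0.00089 × 250) = 0.800515
Parallel (umbilical termination and subsea control module): 1 − (1 − 0.722527)(1 − 0.960789) = 0.989120
Series ([0.989120] and pressure sensor): 0.989120 × 0.800515 = 0.7918

0.7918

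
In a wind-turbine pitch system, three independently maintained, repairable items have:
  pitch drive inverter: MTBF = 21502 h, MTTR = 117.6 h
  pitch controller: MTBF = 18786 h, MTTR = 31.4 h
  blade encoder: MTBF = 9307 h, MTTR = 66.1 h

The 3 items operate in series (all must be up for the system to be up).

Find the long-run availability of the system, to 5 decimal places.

A(pitch drive inverter) = MTBF/(MTBF+MTTR) = 21502/(21502+117.6) = 0.994560
A(pitch controller) = MTBF/(MTBF+MTTR) = 18786/(18786+31.4) = 0.998331
A(blade encoder) = MTBF/(MTBF+MTTR) = 9307/(9307+66.1) = 0.992948
Series availability: 0.994560 × 0.998331 × 0.992948 = 0.98590

0.98590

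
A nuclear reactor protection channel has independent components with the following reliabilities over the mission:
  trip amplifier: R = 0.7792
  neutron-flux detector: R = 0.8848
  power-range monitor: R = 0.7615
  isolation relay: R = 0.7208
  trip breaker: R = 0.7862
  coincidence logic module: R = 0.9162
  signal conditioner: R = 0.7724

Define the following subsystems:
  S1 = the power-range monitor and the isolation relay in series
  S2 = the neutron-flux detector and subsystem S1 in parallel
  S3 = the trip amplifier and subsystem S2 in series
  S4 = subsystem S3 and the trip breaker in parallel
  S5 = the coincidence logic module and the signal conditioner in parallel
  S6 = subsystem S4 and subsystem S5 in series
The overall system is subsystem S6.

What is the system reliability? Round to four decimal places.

0.9261

Series (power-range monitor and isolation relay): 0.761500 × 0.720800 = 0.548889
Parallel (neutron-flux detector and [0.548889]): 1 − (1 − 0.884800)(1 − 0.548889) = 0.948032
Series (trip amplifier and [0.948032]): 0.779200 × 0.948032 = 0.738707
Parallel ([0.738707] and trip breaker): 1 − (1 − 0.738707)(1 − 0.786200) = 0.944136
Parallel (coincidence logic module and signal conditioner): 1 − (1 − 0.916200)(1 − 0.772400) = 0.980927
Series ([0.944136] and [0.980927]): 0.944136 × 0.980927 = 0.9261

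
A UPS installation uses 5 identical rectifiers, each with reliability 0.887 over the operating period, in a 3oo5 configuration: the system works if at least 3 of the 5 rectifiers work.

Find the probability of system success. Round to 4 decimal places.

R = Σ_{i=3}^{5} C(5,i) p^i (1−p)^{5−i} with p = 0.887
C(5,3)·0.887^3·0.113^2 = 0.089110
C(5,4)·0.887^4·0.113^1 = 0.349738
C(5,5)·0.887^5·0.113^0 = 0.549058
Sum = 0.9879

0.9879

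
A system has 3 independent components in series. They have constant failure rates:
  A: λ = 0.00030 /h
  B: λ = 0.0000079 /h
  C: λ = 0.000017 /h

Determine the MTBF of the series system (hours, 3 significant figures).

3080

Series of exponential components: λ_sys = Σ λ_i
λ_sys = 0.00030 + 0.0000079 + 0.000017 = 3.2490e-04 /h
MTBF = 1 / λ_sys = 3080 h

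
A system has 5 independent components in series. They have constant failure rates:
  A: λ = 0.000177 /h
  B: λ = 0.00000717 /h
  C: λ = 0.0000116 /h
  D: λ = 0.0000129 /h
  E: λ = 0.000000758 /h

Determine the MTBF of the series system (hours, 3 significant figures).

4770

Series of exponential components: λ_sys = Σ λ_i
λ_sys = 0.000177 + 0.00000717 + 0.0000116 + 0.0000129 + 0.000000758 = 2.0943e-04 /h
MTBF = 1 / λ_sys = 4770 h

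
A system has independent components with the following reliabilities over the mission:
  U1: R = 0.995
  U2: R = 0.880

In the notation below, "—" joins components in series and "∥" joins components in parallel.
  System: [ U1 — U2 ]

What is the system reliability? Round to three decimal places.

0.876

Series (U1 and U2): 0.99500 × 0.88000 = 0.876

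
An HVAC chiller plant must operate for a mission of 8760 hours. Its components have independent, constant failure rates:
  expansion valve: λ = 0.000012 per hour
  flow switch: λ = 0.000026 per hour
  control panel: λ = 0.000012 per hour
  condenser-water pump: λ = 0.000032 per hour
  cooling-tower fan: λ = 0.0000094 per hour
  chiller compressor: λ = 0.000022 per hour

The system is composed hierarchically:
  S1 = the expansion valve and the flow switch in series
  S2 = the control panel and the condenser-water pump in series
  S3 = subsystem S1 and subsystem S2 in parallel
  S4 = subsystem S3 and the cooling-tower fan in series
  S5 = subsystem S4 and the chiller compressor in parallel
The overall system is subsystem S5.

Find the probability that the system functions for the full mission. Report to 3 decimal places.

R(expansion valve) = exp(−0.000012 × 8760) = 0.90022
R(flow switch) = exp(−0.000026 × 8760) = 0.79632
R(control panel) = exp(−0.000012 × 8760) = 0.90022
R(condenser-water pump) = exp(−0.000032 × 8760) = 0.75554
R(cooling-tower fan) = exp(−0.0000094 × 8760) = 0.92096
R(chiller compressor) = exp(−0.000022 × 8760) = 0.82471
Series (expansion valve and flow switch): 0.90022 × 0.79632 = 0.71686
Series (control panel and condenser-water pump): 0.90022 × 0.75554 = 0.68015
Parallel ([0.71686] and [0.68015]): 1 − (1 − 0.71686)(1 − 0.68015) = 0.90944
Series ([0.90944] and cooling-tower fan): 0.90944 × 0.92096 = 0.83756
Parallel ([0.83756] and chiller compressor): 1 − (1 − 0.83756)(1 − 0.82471) = 0.972

0.972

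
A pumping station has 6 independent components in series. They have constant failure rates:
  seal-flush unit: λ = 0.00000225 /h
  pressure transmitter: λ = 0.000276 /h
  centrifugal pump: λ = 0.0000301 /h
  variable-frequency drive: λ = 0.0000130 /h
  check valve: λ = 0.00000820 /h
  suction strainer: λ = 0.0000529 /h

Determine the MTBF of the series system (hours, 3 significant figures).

Series of exponential components: λ_sys = Σ λ_i
λ_sys = 0.00000225 + 0.000276 + 0.0000301 + 0.0000130 + 0.00000820 + 0.0000529 = 3.8245e-04 /h
MTBF = 1 / λ_sys = 2610 h

2610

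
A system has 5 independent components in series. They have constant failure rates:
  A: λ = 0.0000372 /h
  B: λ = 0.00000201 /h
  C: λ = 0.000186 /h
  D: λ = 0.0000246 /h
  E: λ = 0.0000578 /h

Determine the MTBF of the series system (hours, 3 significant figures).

3250

Series of exponential components: λ_sys = Σ λ_i
λ_sys = 0.0000372 + 0.00000201 + 0.000186 + 0.0000246 + 0.0000578 = 3.0761e-04 /h
MTBF = 1 / λ_sys = 3250 h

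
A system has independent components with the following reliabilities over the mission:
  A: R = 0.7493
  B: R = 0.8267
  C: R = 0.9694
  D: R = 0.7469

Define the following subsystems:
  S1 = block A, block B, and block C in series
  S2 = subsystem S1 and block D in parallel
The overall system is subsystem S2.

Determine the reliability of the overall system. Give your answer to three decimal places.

Series (A, B, and C): 0.74930 × 0.82670 × 0.96940 = 0.60049
Parallel ([0.60049] and D): 1 − (1 − 0.60049)(1 − 0.74690) = 0.899

0.899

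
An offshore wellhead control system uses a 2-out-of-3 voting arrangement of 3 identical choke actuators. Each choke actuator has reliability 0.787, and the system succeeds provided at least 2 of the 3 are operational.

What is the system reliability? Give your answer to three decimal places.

R = Σ_{i=2}^{3} C(3,i) p^i (1−p)^{3−i} with p = 0.787
C(3,2)·0.787^2·0.213^1 = 0.39578
C(3,3)·0.787^3·0.213^0 = 0.48744
Sum = 0.883

0.883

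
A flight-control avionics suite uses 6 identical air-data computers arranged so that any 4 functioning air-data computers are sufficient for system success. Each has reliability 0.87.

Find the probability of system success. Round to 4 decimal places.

0.9676

R = Σ_{i=4}^{6} C(6,i) p^i (1−p)^{6−i} with p = 0.87
C(6,4)·0.87^4·0.13^2 = 0.145230
C(6,5)·0.87^5·0.13^1 = 0.388768
C(6,6)·0.87^6·0.13^0 = 0.433626
Sum = 0.9676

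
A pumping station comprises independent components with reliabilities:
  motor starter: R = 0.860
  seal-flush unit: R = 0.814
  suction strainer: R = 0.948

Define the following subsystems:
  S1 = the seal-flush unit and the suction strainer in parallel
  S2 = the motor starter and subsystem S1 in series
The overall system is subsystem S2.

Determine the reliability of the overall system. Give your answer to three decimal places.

0.852

Parallel (seal-flush unit and suction strainer): 1 − (1 − 0.81400)(1 − 0.94800) = 0.99033
Series (motor starter and [0.99033]): 0.86000 × 0.99033 = 0.852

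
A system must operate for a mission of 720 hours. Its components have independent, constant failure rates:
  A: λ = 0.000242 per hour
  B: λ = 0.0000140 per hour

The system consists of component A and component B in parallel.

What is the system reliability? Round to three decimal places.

0.998

R(A) = exp(−0.000242 × 720) = 0.84010
R(B) = exp(−0.0000140 × 720) = 0.98997
Parallel (A and B): 1 − (1 − 0.84010)(1 − 0.98997) = 0.998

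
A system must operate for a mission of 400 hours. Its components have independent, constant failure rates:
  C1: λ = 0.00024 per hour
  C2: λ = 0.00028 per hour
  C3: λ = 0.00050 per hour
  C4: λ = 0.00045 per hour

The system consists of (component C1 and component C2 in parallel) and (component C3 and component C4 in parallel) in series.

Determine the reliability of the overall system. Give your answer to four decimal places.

R(C1) = exp(−0.00024 × 400) = 0.908464
R(C2) = exp(−0.00028 × 400) = 0.894044
R(C3) = exp(−0.00050 × 400) = 0.818731
R(C4) = exp(−0.00045 × 400) = 0.835270
Parallel (C1 and C2): 1 − (1 − 0.908464)(1 − 0.894044) = 0.990301
Parallel (C3 and C4): 1 − (1 − 0.818731)(1 − 0.835270) = 0.970140
Series ([0.990301] and [0.970140]): 0.990301 × 0.970140 = 0.9607

0.9607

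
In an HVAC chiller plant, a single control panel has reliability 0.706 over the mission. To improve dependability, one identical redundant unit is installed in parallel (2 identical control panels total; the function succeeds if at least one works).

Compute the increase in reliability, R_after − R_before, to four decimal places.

0.2076

R_before = 0.706
R_after = 1 − (1 − 0.706)^2 = 0.9136
ΔR = 0.9136 − 0.706 = 0.2076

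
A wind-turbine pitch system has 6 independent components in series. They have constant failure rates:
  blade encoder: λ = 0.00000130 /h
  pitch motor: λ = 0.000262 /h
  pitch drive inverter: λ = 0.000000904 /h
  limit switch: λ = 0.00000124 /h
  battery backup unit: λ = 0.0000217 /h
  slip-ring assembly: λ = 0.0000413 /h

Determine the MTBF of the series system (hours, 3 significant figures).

3040

Series of exponential components: λ_sys = Σ λ_i
λ_sys = 0.00000130 + 0.000262 + 0.000000904 + 0.00000124 + 0.0000217 + 0.0000413 = 3.2844e-04 /h
MTBF = 1 / λ_sys = 3040 h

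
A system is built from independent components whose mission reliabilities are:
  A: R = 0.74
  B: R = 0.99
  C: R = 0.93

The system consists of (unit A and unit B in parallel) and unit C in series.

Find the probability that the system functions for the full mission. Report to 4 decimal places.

0.9276

Parallel (A and B): 1 − (1 − 0.740000)(1 − 0.990000) = 0.997400
Series ([0.997400] and C): 0.997400 × 0.930000 = 0.9276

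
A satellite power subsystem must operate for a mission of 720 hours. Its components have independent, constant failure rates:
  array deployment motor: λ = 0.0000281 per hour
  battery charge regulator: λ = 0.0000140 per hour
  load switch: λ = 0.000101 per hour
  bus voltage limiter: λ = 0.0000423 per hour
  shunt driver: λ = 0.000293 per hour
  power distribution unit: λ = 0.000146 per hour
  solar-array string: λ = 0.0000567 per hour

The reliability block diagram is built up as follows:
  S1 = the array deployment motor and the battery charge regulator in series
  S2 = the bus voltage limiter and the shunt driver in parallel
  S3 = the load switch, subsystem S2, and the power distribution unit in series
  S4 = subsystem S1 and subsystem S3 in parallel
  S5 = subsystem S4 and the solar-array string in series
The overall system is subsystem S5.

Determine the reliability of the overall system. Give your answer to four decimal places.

0.9552

R(array deployment motor) = exp(−0.0000281 × 720) = 0.979971
R(battery charge regulator) = exp(−0.0000140 × 720) = 0.989971
R(load switch) = exp(−0.000101 × 720) = 0.929861
R(bus voltage limiter) = exp(−0.0000423 × 720) = 0.970003
R(shunt driver) = exp(−0.000293 × 720) = 0.809806
R(power distribution unit) = exp(−0.000146 × 720) = 0.900216
R(solar-array string) = exp(−0.0000567 × 720) = 0.959998
Series (array deployment motor and battery charge regulator): 0.979971 × 0.989971 = 0.970143
Parallel (bus voltage limiter and shunt driver): 1 − (1 − 0.970003)(1 − 0.809806) = 0.994295
Series (load switch, [0.994295], and power distribution unit): 0.929861 × 0.994295 × 0.900216 = 0.832300
Parallel ([0.970143] and [0.832300]): 1 − (1 − 0.970143)(1 − 0.832300) = 0.994993
Series ([0.994993] and solar-array string): 0.994993 × 0.959998 = 0.9552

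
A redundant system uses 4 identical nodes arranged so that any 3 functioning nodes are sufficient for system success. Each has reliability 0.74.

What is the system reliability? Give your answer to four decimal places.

R = Σ_{i=3}^{4} C(4,i) p^i (1−p)^{4−i} with p = 0.74
C(4,3)·0.74^3·0.26^1 = 0.421433
C(4,4)·0.74^4·0.26^0 = 0.299866
Sum = 0.7213

0.7213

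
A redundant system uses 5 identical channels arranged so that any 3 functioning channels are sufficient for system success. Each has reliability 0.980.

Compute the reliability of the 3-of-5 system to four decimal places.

R = Σ_{i=3}^{5} C(5,i) p^i (1−p)^{5−i} with p = 0.980
C(5,3)·0.980^3·0.020^2 = 0.003765
C(5,4)·0.980^4·0.020^1 = 0.092237
C(5,5)·0.980^5·0.020^0 = 0.903921
Sum = 0.9999

0.9999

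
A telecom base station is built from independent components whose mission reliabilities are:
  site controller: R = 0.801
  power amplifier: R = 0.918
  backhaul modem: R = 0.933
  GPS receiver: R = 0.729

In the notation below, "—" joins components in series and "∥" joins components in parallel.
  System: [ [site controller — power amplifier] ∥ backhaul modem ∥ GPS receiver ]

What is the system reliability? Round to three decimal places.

0.995

Series (site controller and power amplifier): 0.80100 × 0.91800 = 0.73532
Parallel ([0.73532], backhaul modem, and GPS receiver): 1 − (1 − 0.73532)(1 − 0.93300)(1 − 0.72900) = 0.995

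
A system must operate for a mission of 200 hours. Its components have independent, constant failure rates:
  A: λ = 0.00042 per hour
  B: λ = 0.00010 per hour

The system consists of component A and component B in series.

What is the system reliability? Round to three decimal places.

0.901

R(A) = exp(−0.00042 × 200) = 0.91943
R(B) = exp(−0.00010 × 200) = 0.98020
Series (A and B): 0.91943 × 0.98020 = 0.901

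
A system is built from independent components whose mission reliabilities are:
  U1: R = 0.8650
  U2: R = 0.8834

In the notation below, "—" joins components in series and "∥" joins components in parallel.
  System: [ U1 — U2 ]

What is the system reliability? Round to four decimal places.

0.7641

Series (U1 and U2): 0.865000 × 0.883400 = 0.7641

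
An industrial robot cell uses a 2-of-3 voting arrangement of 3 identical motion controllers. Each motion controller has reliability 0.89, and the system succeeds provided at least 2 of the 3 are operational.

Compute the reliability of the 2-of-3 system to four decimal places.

R = Σ_{i=2}^{3} C(3,i) p^i (1−p)^{3−i} with p = 0.89
C(3,2)·0.89^2·0.11^1 = 0.261393
C(3,3)·0.89^3·0.11^0 = 0.704969
Sum = 0.9664

0.9664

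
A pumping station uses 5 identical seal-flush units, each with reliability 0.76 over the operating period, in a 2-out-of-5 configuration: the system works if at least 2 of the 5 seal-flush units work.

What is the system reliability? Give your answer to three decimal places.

0.987

R = Σ_{i=2}^{5} C(5,i) p^i (1−p)^{5−i} with p = 0.76
C(5,2)·0.76^2·0.24^3 = 0.07985
C(5,3)·0.76^3·0.24^2 = 0.25285
C(5,4)·0.76^4·0.24^1 = 0.40035
C(5,5)·0.76^5·0.24^0 = 0.25355
Sum = 0.987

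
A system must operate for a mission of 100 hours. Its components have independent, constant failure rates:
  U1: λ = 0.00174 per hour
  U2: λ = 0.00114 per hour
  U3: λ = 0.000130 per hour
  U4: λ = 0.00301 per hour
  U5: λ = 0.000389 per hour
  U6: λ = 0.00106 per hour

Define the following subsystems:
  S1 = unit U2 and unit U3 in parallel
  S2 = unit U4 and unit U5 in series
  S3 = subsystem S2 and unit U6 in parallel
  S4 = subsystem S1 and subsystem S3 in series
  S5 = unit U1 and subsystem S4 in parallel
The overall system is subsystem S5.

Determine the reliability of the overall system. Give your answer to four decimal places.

R(U1) = exp(−0.00174 × 100) = 0.840297
R(U2) = exp(−0.00114 × 100) = 0.892258
R(U3) = exp(−0.000130 × 100) = 0.987084
R(U4) = exp(−0.00301 × 100) = 0.740078
R(U5) = exp(−0.000389 × 100) = 0.961847
R(U6) = exp(−0.00106 × 100) = 0.899425
Parallel (U2 and U3): 1 − (1 − 0.892258)(1 − 0.987084) = 0.998608
Series (U4 and U5): 0.740078 × 0.961847 = 0.711842
Parallel ([0.711842] and U6): 1 − (1 − 0.711842)(1 − 0.899425) = 0.971019
Series ([0.998608] and [0.971019]): 0.998608 × 0.971019 = 0.969667
Parallel (U1 and [0.969667]): 1 − (1 − 0.840297)(1 − 0.969667) = 0.9952

0.9952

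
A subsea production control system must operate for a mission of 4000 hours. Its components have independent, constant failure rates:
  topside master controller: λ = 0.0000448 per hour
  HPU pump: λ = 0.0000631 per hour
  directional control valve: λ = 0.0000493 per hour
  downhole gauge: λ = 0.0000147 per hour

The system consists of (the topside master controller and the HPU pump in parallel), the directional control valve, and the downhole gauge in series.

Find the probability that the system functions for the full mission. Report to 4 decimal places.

R(topside master controller) = exp(−0.0000448 × 4000) = 0.835939
R(HPU pump) = exp(−0.0000631 × 4000) = 0.776934
R(directional control valve) = exp(−0.0000493 × 4000) = 0.821026
R(downhole gauge) = exp(−0.0000147 × 4000) = 0.942895
Parallel (topside master controller and HPU pump): 1 − (1 − 0.835939)(1 − 0.776934) = 0.963404
Series ([0.963404], directional control valve, and downhole gauge): 0.963404 × 0.821026 × 0.942895 = 0.7458

0.7458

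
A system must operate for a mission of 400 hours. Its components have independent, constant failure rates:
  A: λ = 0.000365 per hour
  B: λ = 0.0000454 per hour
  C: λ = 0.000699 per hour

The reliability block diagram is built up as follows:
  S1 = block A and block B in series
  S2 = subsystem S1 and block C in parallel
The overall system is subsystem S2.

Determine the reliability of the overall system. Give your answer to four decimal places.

0.9631

R(A) = exp(−0.000365 × 400) = 0.864158
R(B) = exp(−0.0000454 × 400) = 0.982004
R(C) = exp(−0.000699 × 400) = 0.756086
Series (A and B): 0.864158 × 0.982004 = 0.848607
Parallel ([0.848607] and C): 1 − (1 − 0.848607)(1 − 0.756086) = 0.9631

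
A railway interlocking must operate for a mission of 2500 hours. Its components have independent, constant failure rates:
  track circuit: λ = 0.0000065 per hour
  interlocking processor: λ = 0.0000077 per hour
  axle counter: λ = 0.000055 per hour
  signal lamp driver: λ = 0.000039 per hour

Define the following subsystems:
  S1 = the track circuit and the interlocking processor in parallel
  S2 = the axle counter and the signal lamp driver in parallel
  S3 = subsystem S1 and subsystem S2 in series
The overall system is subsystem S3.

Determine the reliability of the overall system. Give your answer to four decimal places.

R(track circuit) = exp(−0.0000065 × 2500) = 0.983881
R(interlocking processor) = exp(−0.0000077 × 2500) = 0.980934
R(axle counter) = exp(−0.000055 × 2500) = 0.871534
R(signal lamp driver) = exp(−0.000039 × 2500) = 0.907102
Parallel (track circuit and interlocking processor): 1 − (1 − 0.983881)(1 − 0.980934) = 0.999693
Parallel (axle counter and signal lamp driver): 1 − (1 − 0.871534)(1 − 0.907102) = 0.988066
Series ([0.999693] and [0.988066]): 0.999693 × 0.988066 = 0.9878

0.9878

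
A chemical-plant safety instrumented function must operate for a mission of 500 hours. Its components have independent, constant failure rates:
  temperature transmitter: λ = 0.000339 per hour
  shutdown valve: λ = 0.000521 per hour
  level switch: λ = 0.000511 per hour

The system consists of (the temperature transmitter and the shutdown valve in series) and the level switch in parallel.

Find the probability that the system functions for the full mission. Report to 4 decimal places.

R(temperature transmitter) = exp(−0.000339 × 500) = 0.844087
R(shutdown valve) = exp(−0.000521 × 500) = 0.770666
R(level switch) = exp(−0.000511 × 500) = 0.774529
Series (temperature transmitter and shutdown valve): 0.844087 × 0.770666 = 0.650509
Parallel ([0.650509] and level switch): 1 − (1 − 0.650509)(1 − 0.774529) = 0.9212

0.9212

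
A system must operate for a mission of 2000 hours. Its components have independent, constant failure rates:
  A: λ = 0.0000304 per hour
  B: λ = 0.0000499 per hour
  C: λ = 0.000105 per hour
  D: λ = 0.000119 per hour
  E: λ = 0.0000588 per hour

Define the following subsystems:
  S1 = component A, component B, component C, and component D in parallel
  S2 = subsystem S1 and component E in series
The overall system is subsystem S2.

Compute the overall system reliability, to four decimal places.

R(A) = exp(−0.0000304 × 2000) = 0.941011
R(B) = exp(−0.0000499 × 2000) = 0.905018
R(C) = exp(−0.000105 × 2000) = 0.810584
R(D) = exp(−0.000119 × 2000) = 0.788203
R(E) = exp(−0.0000588 × 2000) = 0.889052
Parallel (A, B, C, and D): 1 − (1 − 0.941011)(1 − 0.905018)(1 − 0.810584)(1 − 0.788203) = 0.999775
Series ([0.999775] and E): 0.999775 × 0.889052 = 0.8889

0.8889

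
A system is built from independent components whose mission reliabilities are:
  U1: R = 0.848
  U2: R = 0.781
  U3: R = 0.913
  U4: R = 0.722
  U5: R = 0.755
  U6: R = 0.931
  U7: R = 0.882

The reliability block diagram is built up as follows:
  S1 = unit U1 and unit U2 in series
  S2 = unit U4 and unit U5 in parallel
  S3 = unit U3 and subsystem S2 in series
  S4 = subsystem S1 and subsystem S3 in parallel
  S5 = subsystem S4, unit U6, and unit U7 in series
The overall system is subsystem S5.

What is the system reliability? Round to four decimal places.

Series (U1 and U2): 0.848000 × 0.781000 = 0.662288
Parallel (U4 and U5): 1 − (1 − 0.722000)(1 − 0.755000) = 0.931890
Series (U3 and [0.931890]): 0.913000 × 0.931890 = 0.850816
Parallel ([0.662288] and [0.850816]): 1 − (1 − 0.662288)(1 − 0.850816) = 0.949619
Series ([0.949619], U6, and U7): 0.949619 × 0.931000 × 0.882000 = 0.7798

0.7798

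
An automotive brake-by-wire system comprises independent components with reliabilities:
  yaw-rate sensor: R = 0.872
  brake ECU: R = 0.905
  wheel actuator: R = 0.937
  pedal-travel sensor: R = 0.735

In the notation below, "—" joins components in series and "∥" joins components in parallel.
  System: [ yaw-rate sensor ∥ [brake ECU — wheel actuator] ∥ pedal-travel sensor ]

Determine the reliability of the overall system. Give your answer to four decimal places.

Series (brake ECU and wheel actuator): 0.905000 × 0.937000 = 0.847985
Parallel (yaw-rate sensor, [0.847985], and pedal-travel sensor): 1 − (1 − 0.872000)(1 − 0.847985)(1 − 0.735000) = 0.9948

0.9948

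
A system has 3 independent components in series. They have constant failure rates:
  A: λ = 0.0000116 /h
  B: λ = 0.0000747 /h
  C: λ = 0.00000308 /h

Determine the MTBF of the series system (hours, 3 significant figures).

Series of exponential components: λ_sys = Σ λ_i
λ_sys = 0.0000116 + 0.0000747 + 0.00000308 = 8.9380e-05 /h
MTBF = 1 / λ_sys = 11200 h

11200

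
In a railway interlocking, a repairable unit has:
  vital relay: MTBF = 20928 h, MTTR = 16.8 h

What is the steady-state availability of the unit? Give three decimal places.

A(vital relay) = MTBF/(MTBF+MTTR) = 20928/(20928+16.8) = 0.999

0.999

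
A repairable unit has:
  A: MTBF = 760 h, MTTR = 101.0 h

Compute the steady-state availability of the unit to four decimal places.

A(A) = MTBF/(MTBF+MTTR) = 760/(760+101.0) = 0.8827

0.8827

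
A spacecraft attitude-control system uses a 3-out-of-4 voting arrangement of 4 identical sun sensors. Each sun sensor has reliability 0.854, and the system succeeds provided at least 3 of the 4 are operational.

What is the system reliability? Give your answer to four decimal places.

0.8956

R = Σ_{i=3}^{4} C(4,i) p^i (1−p)^{4−i} with p = 0.854
C(4,3)·0.854^3·0.146^1 = 0.363736
C(4,4)·0.854^4·0.146^0 = 0.531902
Sum = 0.8956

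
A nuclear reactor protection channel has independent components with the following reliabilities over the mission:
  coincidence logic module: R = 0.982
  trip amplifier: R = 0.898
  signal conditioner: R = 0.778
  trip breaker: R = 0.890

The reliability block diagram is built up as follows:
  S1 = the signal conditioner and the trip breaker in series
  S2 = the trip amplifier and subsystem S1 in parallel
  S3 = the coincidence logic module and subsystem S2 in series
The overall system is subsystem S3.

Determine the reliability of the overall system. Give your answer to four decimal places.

Series (signal conditioner and trip breaker): 0.778000 × 0.890000 = 0.692420
Parallel (trip amplifier and [0.692420]): 1 − (1 − 0.898000)(1 − 0.692420) = 0.968627
Series (coincidence logic module and [0.968627]): 0.982000 × 0.968627 = 0.9512

0.9512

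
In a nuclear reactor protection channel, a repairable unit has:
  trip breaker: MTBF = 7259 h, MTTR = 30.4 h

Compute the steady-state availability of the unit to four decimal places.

A(trip breaker) = MTBF/(MTBF+MTTR) = 7259/(7259+30.4) = 0.9958

0.9958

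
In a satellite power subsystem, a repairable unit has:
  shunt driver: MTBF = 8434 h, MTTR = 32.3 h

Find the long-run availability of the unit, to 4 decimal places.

A(shunt driver) = MTBF/(MTBF+MTTR) = 8434/(8434+32.3) = 0.9962

0.9962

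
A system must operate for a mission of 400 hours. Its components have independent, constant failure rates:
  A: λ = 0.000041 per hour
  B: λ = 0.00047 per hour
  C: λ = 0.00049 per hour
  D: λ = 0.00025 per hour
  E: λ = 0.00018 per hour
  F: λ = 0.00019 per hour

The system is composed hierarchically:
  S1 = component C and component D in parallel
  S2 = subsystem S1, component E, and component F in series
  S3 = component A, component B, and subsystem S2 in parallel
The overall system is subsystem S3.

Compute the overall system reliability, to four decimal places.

R(A) = exp(−0.000041 × 400) = 0.983734
R(B) = exp(−0.00047 × 400) = 0.828615
R(C) = exp(−0.00049 × 400) = 0.822012
R(D) = exp(−0.00025 × 400) = 0.904837
R(E) = exp(−0.00018 × 400) = 0.930531
R(F) = exp(−0.00019 × 400) = 0.926816
Parallel (C and D): 1 − (1 − 0.822012)(1 − 0.904837) = 0.983062
Series ([0.983062], E, and F): 0.983062 × 0.930531 × 0.926816 = 0.847823
Parallel (A, B, and [0.847823]): 1 − (1 − 0.983734)(1 − 0.828615)(1 − 0.847823) = 0.9996

0.9996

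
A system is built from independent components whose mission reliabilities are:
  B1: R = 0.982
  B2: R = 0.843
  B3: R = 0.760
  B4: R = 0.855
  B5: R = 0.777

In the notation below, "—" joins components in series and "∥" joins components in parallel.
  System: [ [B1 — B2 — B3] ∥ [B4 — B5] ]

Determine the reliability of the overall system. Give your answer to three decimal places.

0.876

Series (B1, B2, and B3): 0.98200 × 0.84300 × 0.76000 = 0.62915
Series (B4 and B5): 0.85500 × 0.77700 = 0.66434
Parallel ([0.62915] and [0.66434]): 1 − (1 − 0.62915)(1 − 0.66434) = 0.876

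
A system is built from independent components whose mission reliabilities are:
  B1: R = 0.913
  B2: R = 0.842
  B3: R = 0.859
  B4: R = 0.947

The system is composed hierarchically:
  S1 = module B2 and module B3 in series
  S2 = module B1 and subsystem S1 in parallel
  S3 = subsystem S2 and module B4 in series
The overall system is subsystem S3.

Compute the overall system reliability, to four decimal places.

0.9242

Series (B2 and B3): 0.842000 × 0.859000 = 0.723278
Parallel (B1 and [0.723278]): 1 − (1 − 0.913000)(1 − 0.723278) = 0.975925
Series ([0.975925] and B4): 0.975925 × 0.947000 = 0.9242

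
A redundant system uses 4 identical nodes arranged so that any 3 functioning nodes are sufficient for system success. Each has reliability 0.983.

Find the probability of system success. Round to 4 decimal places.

0.9983

R = Σ_{i=3}^{4} C(4,i) p^i (1−p)^{4−i} with p = 0.983
C(4,3)·0.983^3·0.017^1 = 0.064591
C(4,4)·0.983^4·0.017^0 = 0.933714
Sum = 0.9983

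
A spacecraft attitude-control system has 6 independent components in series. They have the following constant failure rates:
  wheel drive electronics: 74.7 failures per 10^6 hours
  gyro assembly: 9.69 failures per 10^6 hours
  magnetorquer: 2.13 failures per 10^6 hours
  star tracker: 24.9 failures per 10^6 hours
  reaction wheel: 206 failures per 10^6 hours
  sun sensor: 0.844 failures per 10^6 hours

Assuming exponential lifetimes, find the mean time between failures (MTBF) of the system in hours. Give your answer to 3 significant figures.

Series of exponential components: λ_sys = Σ λ_i
λ_sys = 0.0000747 + 0.00000969 + 0.00000213 + 0.0000249 + 0.000206 + 0.000000844 = 3.1826e-04 /h
MTBF = 1 / λ_sys = 3140 h

3140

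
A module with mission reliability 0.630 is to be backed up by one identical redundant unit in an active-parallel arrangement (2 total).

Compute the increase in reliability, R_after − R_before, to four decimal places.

R_before = 0.630
R_after = 1 − (1 − 0.630)^2 = 0.8631
ΔR = 0.8631 − 0.630 = 0.2331

0.2331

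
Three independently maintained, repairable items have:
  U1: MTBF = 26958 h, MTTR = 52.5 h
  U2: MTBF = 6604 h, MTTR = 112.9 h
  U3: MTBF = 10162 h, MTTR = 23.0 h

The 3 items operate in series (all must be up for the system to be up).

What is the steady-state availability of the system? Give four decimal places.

0.9791

A(U1) = MTBF/(MTBF+MTTR) = 26958/(26958+52.5) = 0.998056
A(U2) = MTBF/(MTBF+MTTR) = 6604/(6604+112.9) = 0.983192
A(U3) = MTBF/(MTBF+MTTR) = 10162/(10162+23.0) = 0.997742
Series availability: 0.998056 × 0.983192 × 0.997742 = 0.9791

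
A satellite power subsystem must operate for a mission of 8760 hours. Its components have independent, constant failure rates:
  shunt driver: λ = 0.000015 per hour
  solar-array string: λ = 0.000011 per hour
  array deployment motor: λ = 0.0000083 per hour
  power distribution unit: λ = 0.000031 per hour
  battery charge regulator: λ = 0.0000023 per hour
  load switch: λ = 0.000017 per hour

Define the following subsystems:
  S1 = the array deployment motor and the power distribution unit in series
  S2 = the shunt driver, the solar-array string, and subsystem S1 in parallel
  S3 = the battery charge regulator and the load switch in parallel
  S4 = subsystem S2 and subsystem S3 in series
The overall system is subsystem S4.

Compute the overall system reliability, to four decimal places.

R(shunt driver) = exp(−0.000015 × 8760) = 0.876867
R(solar-array string) = exp(−0.000011 × 8760) = 0.908137
R(array deployment motor) = exp(−0.0000083 × 8760) = 0.929872
R(power distribution unit) = exp(−0.000031 × 8760) = 0.762190
R(battery charge regulator) = exp(−0.0000023 × 8760) = 0.980054
R(load switch) = exp(−0.000017 × 8760) = 0.861638
Series (array deployment motor and power distribution unit): 0.929872 × 0.762190 = 0.708739
Parallel (shunt driver, solar-array string, and [0.708739]): 1 − (1 − 0.876867)(1 − 0.908137)(1 − 0.708739) = 0.996705
Parallel (battery charge regulator and load switch): 1 − (1 − 0.980054)(1 − 0.861638) = 0.997240
Series ([0.996705] and [0.997240]): 0.996705 × 0.997240 = 0.9940

0.9940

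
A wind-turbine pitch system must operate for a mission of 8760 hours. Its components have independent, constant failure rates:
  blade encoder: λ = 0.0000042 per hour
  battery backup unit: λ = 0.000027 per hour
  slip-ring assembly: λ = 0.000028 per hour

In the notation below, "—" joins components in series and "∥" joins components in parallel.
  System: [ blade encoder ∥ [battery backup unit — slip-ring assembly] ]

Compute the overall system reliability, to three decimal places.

0.986

R(blade encoder) = exp(−0.0000042 × 8760) = 0.96388
R(battery backup unit) = exp(−0.000027 × 8760) = 0.78937
R(slip-ring assembly) = exp(−0.000028 × 8760) = 0.78249
Series (battery backup unit and slip-ring assembly): 0.78937 × 0.78249 = 0.61767
Parallel (blade encoder and [0.61767]): 1 − (1 − 0.96388)(1 − 0.61767) = 0.986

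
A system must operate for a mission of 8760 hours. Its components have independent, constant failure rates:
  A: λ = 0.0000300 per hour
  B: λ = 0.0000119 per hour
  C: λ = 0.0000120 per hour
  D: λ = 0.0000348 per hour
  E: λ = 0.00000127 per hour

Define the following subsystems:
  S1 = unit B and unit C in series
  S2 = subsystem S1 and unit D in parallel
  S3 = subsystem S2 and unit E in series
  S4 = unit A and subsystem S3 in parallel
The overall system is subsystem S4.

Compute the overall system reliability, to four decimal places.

R(A) = exp(−0.0000300 × 8760) = 0.768896
R(B) = exp(−0.0000119 × 8760) = 0.901005
R(C) = exp(−0.0000120 × 8760) = 0.900216
R(D) = exp(−0.0000348 × 8760) = 0.737235
R(E) = exp(−0.00000127 × 8760) = 0.988936
Series (B and C): 0.901005 × 0.900216 = 0.811099
Parallel ([0.811099] and D): 1 − (1 − 0.811099)(1 − 0.737235) = 0.950363
Series ([0.950363] and E): 0.950363 × 0.988936 = 0.939848
Parallel (A and [0.939848]): 1 − (1 − 0.768896)(1 − 0.939848) = 0.9861

0.9861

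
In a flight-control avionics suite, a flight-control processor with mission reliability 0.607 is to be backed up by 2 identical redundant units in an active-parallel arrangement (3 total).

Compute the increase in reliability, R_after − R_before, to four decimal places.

R_before = 0.607
R_after = 1 − (1 − 0.607)^3 = 0.9393
ΔR = 0.9393 − 0.607 = 0.3323

0.3323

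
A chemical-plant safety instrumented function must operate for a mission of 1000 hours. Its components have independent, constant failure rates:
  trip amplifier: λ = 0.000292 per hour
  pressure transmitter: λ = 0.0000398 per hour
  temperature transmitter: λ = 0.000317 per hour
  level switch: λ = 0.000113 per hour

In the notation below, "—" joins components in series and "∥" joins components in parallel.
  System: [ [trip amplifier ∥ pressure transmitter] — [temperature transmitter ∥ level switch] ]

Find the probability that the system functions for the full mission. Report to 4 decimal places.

0.9614

R(trip amplifier) = exp(−0.000292 × 1000) = 0.746769
R(pressure transmitter) = exp(−0.0000398 × 1000) = 0.960982
R(temperature transmitter) = exp(−0.000317 × 1000) = 0.728331
R(level switch) = exp(−0.000113 × 1000) = 0.893151
Parallel (trip amplifier and pressure transmitter): 1 − (1 − 0.746769)(1 − 0.960982) = 0.990119
Parallel (temperature transmitter and level switch): 1 − (1 − 0.728331)(1 − 0.893151) = 0.970972
Series ([0.990119] and [0.970972]): 0.990119 × 0.970972 = 0.9614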